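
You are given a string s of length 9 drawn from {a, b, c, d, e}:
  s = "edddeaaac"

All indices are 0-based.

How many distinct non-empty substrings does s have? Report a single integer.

sorted suffixes:
  #0 SA[0]=5  'aaac'
  #1 SA[1]=6  'aac'
  #2 SA[2]=7  'ac'
  #3 SA[3]=8  'c'
  #4 SA[4]=1  'dddeaaac'
  #5 SA[5]=2  'ddeaaac'
  #6 SA[6]=3  'deaaac'
  #7 SA[7]=4  'eaaac'
  #8 SA[8]=0  'edddeaaac'

SA = [5, 6, 7, 8, 1, 2, 3, 4, 0]
[i] adj suffixes → lcp
  [1] 5/6 → 2 ('aa')
  [2] 6/7 → 1 ('a')
  [3] 7/8 → 0 ('')
  [4] 8/1 → 0 ('')
  [5] 1/2 → 2 ('dd')
  [6] 2/3 → 1 ('d')
  [7] 3/4 → 0 ('')
  [8] 4/0 → 1 ('e')

n(n+1)/2 = 9·10/2 = 45
Σ LCP = 0 + 2 + 1 + 0 + 0 + 2 + 1 + 0 + 1 = 7
distinct = 45 − 7 = 38

38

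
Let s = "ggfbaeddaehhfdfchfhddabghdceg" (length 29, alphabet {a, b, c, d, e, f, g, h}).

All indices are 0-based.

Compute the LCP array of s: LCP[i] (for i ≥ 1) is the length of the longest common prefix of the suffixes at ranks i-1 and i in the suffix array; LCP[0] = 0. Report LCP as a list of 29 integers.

[0, 1, 2, 0, 1, 0, 1, 0, 2, 1, 1, 3, 1, 0, 1, 1, 0, 1, 1, 1, 0, 1, 1, 1, 0, 2, 1, 2, 1]

rank→(start, suffix):
  0 → (21, 'abghdceg')
  1 → (4, 'aeddaehhfdfchfhddabghdceg')
  2 → (8, 'aehhfdfchfhddabghdceg')
  3 → (3, 'baeddaehhfdfchfhddabghdceg')
  4 → (22, 'bghdceg')
  5 → (26, 'ceg')
  6 → (15, 'chfhddabghdceg')
  7 → (20, 'dabghdceg')
  8 → (7, 'daehhfdfchfhddabghdceg')
  9 → (25, 'dceg')
  10 → (19, 'ddabghdceg')
  11 → (6, 'ddaehhfdfchfhddabghdceg')
  12 → (13, 'dfchfhddabghdceg')
  13 → (5, 'eddaehhfdfchfhddabghdceg')
  14 → (27, 'eg')
  15 → (9, 'ehhfdfchfhddabghdceg')
  16 → (2, 'fbaeddaehhfdfchfhddabghdceg')
  17 → (14, 'fchfhddabghdceg')
  18 → (12, 'fdfchfhddabghdceg')
  19 → (17, 'fhddabghdceg')
  20 → (28, 'g')
  21 → (1, 'gfbaeddaehhfdfchfhddabghdceg')
  22 → (0, 'ggfbaeddaehhfdfchfhddabghdceg')
  23 → (23, 'ghdceg')
  24 → (24, 'hdceg')
  25 → (18, 'hddabghdceg')
  26 → (11, 'hfdfchfhddabghdceg')
  27 → (16, 'hfhddabghdceg')
  28 → (10, 'hhfdfchfhddabghdceg')

SA = [21, 4, 8, 3, 22, 26, 15, 20, 7, 25, 19, 6, 13, 5, 27, 9, 2, 14, 12, 17, 28, 1, 0, 23, 24, 18, 11, 16, 10]
i: (SA[i-1],SA[i]) lcp shared
  1: (21,4) 1 'a'
  2: (4,8) 2 'ae'
  3: (8,3) 0 ''
  4: (3,22) 1 'b'
  5: (22,26) 0 ''
  6: (26,15) 1 'c'
  7: (15,20) 0 ''
  8: (20,7) 2 'da'
  9: (7,25) 1 'd'
  10: (25,19) 1 'd'
  11: (19,6) 3 'dda'
  12: (6,13) 1 'd'
  13: (13,5) 0 ''
  14: (5,27) 1 'e'
  15: (27,9) 1 'e'
  16: (9,2) 0 ''
  17: (2,14) 1 'f'
  18: (14,12) 1 'f'
  19: (12,17) 1 'f'
  20: (17,28) 0 ''
  21: (28,1) 1 'g'
  22: (1,0) 1 'g'
  23: (0,23) 1 'g'
  24: (23,24) 0 ''
  25: (24,18) 2 'hd'
  26: (18,11) 1 'h'
  27: (11,16) 2 'hf'
  28: (16,10) 1 'h'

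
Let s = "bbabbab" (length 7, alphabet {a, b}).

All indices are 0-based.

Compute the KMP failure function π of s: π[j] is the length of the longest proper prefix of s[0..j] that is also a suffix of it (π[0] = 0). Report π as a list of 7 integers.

π[0] = 0
j=1 s[j]='b': π[1]=1 (border 'b')
j=2 s[j]='a': k: 1→0; π[2]=0 (border '')
j=3 s[j]='b': π[3]=1 (border 'b')
j=4 s[j]='b': π[4]=2 (border 'bb')
j=5 s[j]='a': π[5]=3 (border 'bba')
j=6 s[j]='b': π[6]=4 (border 'bbab')

[0, 1, 0, 1, 2, 3, 4]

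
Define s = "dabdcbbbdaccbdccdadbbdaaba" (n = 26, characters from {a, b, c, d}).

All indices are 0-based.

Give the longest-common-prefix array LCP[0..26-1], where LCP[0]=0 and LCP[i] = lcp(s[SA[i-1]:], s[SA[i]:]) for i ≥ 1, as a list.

[0, 1, 1, 2, 1, 1, 0, 1, 2, 4, 1, 3, 2, 3, 0, 2, 1, 2, 1, 0, 2, 2, 2, 1, 1, 2]

rank→(start, suffix):
  0 → (25, 'a')
  1 → (22, 'aaba')
  2 → (23, 'aba')
  3 → (1, 'abdcbbbdaccbdccdadbbdaaba')
  4 → (9, 'accbdccdadbbdaaba')
  5 → (17, 'adbbdaaba')
  6 → (24, 'ba')
  7 → (5, 'bbbdaccbdccdadbbdaaba')
  8 → (19, 'bbdaaba')
  9 → (6, 'bbdaccbdccdadbbdaaba')
  10 → (20, 'bdaaba')
  11 → (7, 'bdaccbdccdadbbdaaba')
  12 → (2, 'bdcbbbdaccbdccdadbbdaaba')
  13 → (12, 'bdccdadbbdaaba')
  14 → (4, 'cbbbdaccbdccdadbbdaaba')
  15 → (11, 'cbdccdadbbdaaba')
  16 → (10, 'ccbdccdadbbdaaba')
  17 → (14, 'ccdadbbdaaba')
  18 → (15, 'cdadbbdaaba')
  19 → (21, 'daaba')
  20 → (0, 'dabdcbbbdaccbdccdadbbdaaba')
  21 → (8, 'daccbdccdadbbdaaba')
  22 → (16, 'dadbbdaaba')
  23 → (18, 'dbbdaaba')
  24 → (3, 'dcbbbdaccbdccdadbbdaaba')
  25 → (13, 'dccdadbbdaaba')

SA = [25, 22, 23, 1, 9, 17, 24, 5, 19, 6, 20, 7, 2, 12, 4, 11, 10, 14, 15, 21, 0, 8, 16, 18, 3, 13]
rank  pair      lcp
   1  s[25:],s[22:]  1  'a'
   2  s[22:],s[23:]  1  'a'
   3  s[23:],s[1:]  2  'ab'
   4  s[1:],s[9:]  1  'a'
   5  s[9:],s[17:]  1  'a'
   6  s[17:],s[24:]  0  ''
   7  s[24:],s[5:]  1  'b'
   8  s[5:],s[19:]  2  'bb'
   9  s[19:],s[6:]  4  'bbda'
  10  s[6:],s[20:]  1  'b'
  11  s[20:],s[7:]  3  'bda'
  12  s[7:],s[2:]  2  'bd'
  13  s[2:],s[12:]  3  'bdc'
  14  s[12:],s[4:]  0  ''
  15  s[4:],s[11:]  2  'cb'
  16  s[11:],s[10:]  1  'c'
  17  s[10:],s[14:]  2  'cc'
  18  s[14:],s[15:]  1  'c'
  19  s[15:],s[21:]  0  ''
  20  s[21:],s[0:]  2  'da'
  21  s[0:],s[8:]  2  'da'
  22  s[8:],s[16:]  2  'da'
  23  s[16:],s[18:]  1  'd'
  24  s[18:],s[3:]  1  'd'
  25  s[3:],s[13:]  2  'dc'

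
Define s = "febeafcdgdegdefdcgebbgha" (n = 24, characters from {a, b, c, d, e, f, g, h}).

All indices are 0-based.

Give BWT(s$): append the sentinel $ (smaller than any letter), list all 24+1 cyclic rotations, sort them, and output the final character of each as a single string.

rank  rotation                   last
    0  $febeafcdgdegdefdcgebbgha  a
    1  a$febeafcdgdegdefdcgebbgh  h
    2  afcdgdegdefdcgebbgha$febe  e
    3  bbgha$febeafcdgdegdefdcge  e
    4  beafcdgdegdefdcgebbgha$fe  e
    5  bgha$febeafcdgdegdefdcgeb  b
    6  cdgdegdefdcgebbgha$febeaf  f
    7  cgebbgha$febeafcdgdegdefd  d
    8  dcgebbgha$febeafcdgdegdef  f
    9  defdcgebbgha$febeafcdgdeg  g
   10  degdefdcgebbgha$febeafcdg  g
   11  dgdegdefdcgebbgha$febeafc  c
   12  eafcdgdegdefdcgebbgha$feb  b
   13  ebbgha$febeafcdgdegdefdcg  g
   14  ebeafcdgdegdefdcgebbgha$f  f
   15  efdcgebbgha$febeafcdgdegd  d
   16  egdefdcgebbgha$febeafcdgd  d
   17  fcdgdegdefdcgebbgha$febea  a
   18  fdcgebbgha$febeafcdgdegde  e
   19  febeafcdgdegdefdcgebbgha$  $
   20  gdefdcgebbgha$febeafcdgde  e
   21  gdegdefdcgebbgha$febeafcd  d
   22  gebbgha$febeafcdgdegdefdc  c
   23  gha$febeafcdgdegdefdcgebb  b
   24  ha$febeafcdgdegdefdcgebbg  g

aheeebfdfggcbgfddae$edcbg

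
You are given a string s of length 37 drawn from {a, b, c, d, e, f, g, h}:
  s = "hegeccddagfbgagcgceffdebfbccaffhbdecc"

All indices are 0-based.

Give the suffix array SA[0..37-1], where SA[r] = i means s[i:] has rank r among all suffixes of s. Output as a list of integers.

rank | idx | suffix
   0 |  28 | affhbdecc
   1 |  13 | agcgceffdebfbccaffhbdecc
   2 |   8 | agfbgagcgceffdebfbccaffhbdecc
   3 |  25 | bccaffhbdecc
   4 |  32 | bdecc
   5 |  23 | bfbccaffhbdecc
   6 |  11 | bgagcgceffdebfbccaffhbdecc
   7 |  36 | c
   8 |  27 | caffhbdecc
   9 |  35 | cc
  10 |  26 | ccaffhbdecc
  11 |   4 | ccddagfbgagcgceffdebfbccaffhbdecc
  12 |   5 | cddagfbgagcgceffdebfbccaffhbdecc
  13 |  17 | ceffdebfbccaffhbdecc
  14 |  15 | cgceffdebfbccaffhbdecc
  15 |   7 | dagfbgagcgceffdebfbccaffhbdecc
  16 |   6 | ddagfbgagcgceffdebfbccaffhbdecc
  17 |  21 | debfbccaffhbdecc
  18 |  33 | decc
  19 |  22 | ebfbccaffhbdecc
  20 |  34 | ecc
  21 |   3 | eccddagfbgagcgceffdebfbccaffhbdecc
  22 |  18 | effdebfbccaffhbdecc
  23 |   1 | egeccddagfbgagcgceffdebfbccaffhbdecc
  24 |  24 | fbccaffhbdecc
  25 |  10 | fbgagcgceffdebfbccaffhbdecc
  26 |  20 | fdebfbccaffhbdecc
  27 |  19 | ffdebfbccaffhbdecc
  28 |  29 | ffhbdecc
  29 |  30 | fhbdecc
  30 |  12 | gagcgceffdebfbccaffhbdecc
  31 |  16 | gceffdebfbccaffhbdecc
  32 |  14 | gcgceffdebfbccaffhbdecc
  33 |   2 | geccddagfbgagcgceffdebfbccaffhbdecc
  34 |   9 | gfbgagcgceffdebfbccaffhbdecc
  35 |  31 | hbdecc
  36 |   0 | hegeccddagfbgagcgceffdebfbccaffhbdecc

[28, 13, 8, 25, 32, 23, 11, 36, 27, 35, 26, 4, 5, 17, 15, 7, 6, 21, 33, 22, 34, 3, 18, 1, 24, 10, 20, 19, 29, 30, 12, 16, 14, 2, 9, 31, 0]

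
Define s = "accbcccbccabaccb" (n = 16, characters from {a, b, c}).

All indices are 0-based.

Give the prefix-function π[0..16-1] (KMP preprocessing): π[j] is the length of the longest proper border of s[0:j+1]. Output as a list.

π[0] = 0
j=1 s[j]='c': π[1]=0 (border '')
j=2 s[j]='c': π[2]=0 (border '')
j=3 s[j]='b': π[3]=0 (border '')
j=4 s[j]='c': π[4]=0 (border '')
j=5 s[j]='c': π[5]=0 (border '')
j=6 s[j]='c': π[6]=0 (border '')
j=7 s[j]='b': π[7]=0 (border '')
j=8 s[j]='c': π[8]=0 (border '')
j=9 s[j]='c': π[9]=0 (border '')
j=10 s[j]='a': π[10]=1 (border 'a')
j=11 s[j]='b': k: 1→0; π[11]=0 (border '')
j=12 s[j]='a': π[12]=1 (border 'a')
j=13 s[j]='c': π[13]=2 (border 'ac')
j=14 s[j]='c': π[14]=3 (border 'acc')
j=15 s[j]='b': π[15]=4 (border 'accb')

[0, 0, 0, 0, 0, 0, 0, 0, 0, 0, 1, 0, 1, 2, 3, 4]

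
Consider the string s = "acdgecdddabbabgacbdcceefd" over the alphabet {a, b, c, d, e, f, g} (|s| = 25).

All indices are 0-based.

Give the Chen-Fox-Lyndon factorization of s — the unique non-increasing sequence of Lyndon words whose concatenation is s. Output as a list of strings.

["acdgecddd", "abbabgacbdcceefd"]

emit factor 1: 'acdgecddd' (i=0, period=9)
emit factor 2: 'abbabgacbdcceefd' (i=9, period=16)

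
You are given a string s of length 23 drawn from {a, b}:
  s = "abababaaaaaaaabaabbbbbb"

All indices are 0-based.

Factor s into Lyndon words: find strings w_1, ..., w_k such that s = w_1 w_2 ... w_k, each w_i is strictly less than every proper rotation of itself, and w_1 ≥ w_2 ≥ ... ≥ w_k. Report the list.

emit factor 1: 'ab' (i=0, period=2)
emit factor 2: 'ab' (i=2, period=2)
emit factor 3: 'ab' (i=4, period=2)
emit factor 4: 'aaaaaaaabaabbbbbb' (i=6, period=17)

["ab", "ab", "ab", "aaaaaaaabaabbbbbb"]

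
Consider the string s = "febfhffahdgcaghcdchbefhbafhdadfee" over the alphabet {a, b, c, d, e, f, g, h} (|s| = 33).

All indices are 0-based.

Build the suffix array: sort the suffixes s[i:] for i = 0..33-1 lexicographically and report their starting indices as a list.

[28, 24, 12, 7, 23, 19, 2, 11, 15, 17, 27, 16, 29, 9, 32, 1, 31, 20, 6, 0, 30, 5, 21, 25, 3, 10, 13, 22, 18, 14, 26, 8, 4]

sorted suffixes:
  #0 SA[0]=28  'adfee'
  #1 SA[1]=24  'afhdadfee'
  #2 SA[2]=12  'aghcdchbefhbafhdadfee'
  #3 SA[3]=7  'ahdgcaghcdchbefhbafhdadfee'
  #4 SA[4]=23  'bafhdadfee'
  #5 SA[5]=19  'befhbafhdadfee'
  #6 SA[6]=2  'bfhffahdgcaghcdchbefhbafhdadfee'
  #7 SA[7]=11  'caghcdchbefhbafhdadfee'
  #8 SA[8]=15  'cdchbefhbafhdadfee'
  #9 SA[9]=17  'chbefhbafhdadfee'
  #10 SA[10]=27  'dadfee'
  #11 SA[11]=16  'dchbefhbafhdadfee'
  #12 SA[12]=29  'dfee'
  #13 SA[13]=9  'dgcaghcdchbefhbafhdadfee'
  #14 SA[14]=32  'e'
  #15 SA[15]=1  'ebfhffahdgcaghcdchbefhbafhdadfee'
  #16 SA[16]=31  'ee'
  #17 SA[17]=20  'efhbafhdadfee'
  #18 SA[18]=6  'fahdgcaghcdchbefhbafhdadfee'
  #19 SA[19]=0  'febfhffahdgcaghcdchbefhbafhdadfee'
  #20 SA[20]=30  'fee'
  #21 SA[21]=5  'ffahdgcaghcdchbefhbafhdadfee'
  #22 SA[22]=21  'fhbafhdadfee'
  #23 SA[23]=25  'fhdadfee'
  #24 SA[24]=3  'fhffahdgcaghcdchbefhbafhdadfee'
  #25 SA[25]=10  'gcaghcdchbefhbafhdadfee'
  #26 SA[26]=13  'ghcdchbefhbafhdadfee'
  #27 SA[27]=22  'hbafhdadfee'
  #28 SA[28]=18  'hbefhbafhdadfee'
  #29 SA[29]=14  'hcdchbefhbafhdadfee'
  #30 SA[30]=26  'hdadfee'
  #31 SA[31]=8  'hdgcaghcdchbefhbafhdadfee'
  #32 SA[32]=4  'hffahdgcaghcdchbefhbafhdadfee'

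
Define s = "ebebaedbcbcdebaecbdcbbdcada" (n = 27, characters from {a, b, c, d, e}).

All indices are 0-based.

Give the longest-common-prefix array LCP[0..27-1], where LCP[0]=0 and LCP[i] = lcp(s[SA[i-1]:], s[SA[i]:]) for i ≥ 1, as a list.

rank | idx | suffix
   0 |  26 | a
   1 |  24 | ada
   2 |  14 | aecbdcbbdcada
   3 |   4 | aedbcbcdebaecbdcbbdcada
   4 |  13 | baecbdcbbdcada
   5 |   3 | baedbcbcdebaecbdcbbdcada
   6 |  20 | bbdcada
   7 |   7 | bcbcdebaecbdcbbdcada
   8 |   9 | bcdebaecbdcbbdcada
   9 |  21 | bdcada
  10 |  17 | bdcbbdcada
  11 |   1 | bebaedbcbcdebaecbdcbbdcada
  12 |  23 | cada
  13 |  19 | cbbdcada
  14 |   8 | cbcdebaecbdcbbdcada
  15 |  16 | cbdcbbdcada
  16 |  10 | cdebaecbdcbbdcada
  17 |  25 | da
  18 |   6 | dbcbcdebaecbdcbbdcada
  19 |  22 | dcada
  20 |  18 | dcbbdcada
  21 |  11 | debaecbdcbbdcada
  22 |  12 | ebaecbdcbbdcada
  23 |   2 | ebaedbcbcdebaecbdcbbdcada
  24 |   0 | ebebaedbcbcdebaecbdcbbdcada
  25 |  15 | ecbdcbbdcada
  26 |   5 | edbcbcdebaecbdcbbdcada

SA = [26, 24, 14, 4, 13, 3, 20, 7, 9, 21, 17, 1, 23, 19, 8, 16, 10, 25, 6, 22, 18, 11, 12, 2, 0, 15, 5]
rank  pair      lcp
   1  s[26:],s[24:]  1  'a'
   2  s[24:],s[14:]  1  'a'
   3  s[14:],s[4:]  2  'ae'
   4  s[4:],s[13:]  0  ''
   5  s[13:],s[3:]  3  'bae'
   6  s[3:],s[20:]  1  'b'
   7  s[20:],s[7:]  1  'b'
   8  s[7:],s[9:]  2  'bc'
   9  s[9:],s[21:]  1  'b'
  10  s[21:],s[17:]  3  'bdc'
  11  s[17:],s[1:]  1  'b'
  12  s[1:],s[23:]  0  ''
  13  s[23:],s[19:]  1  'c'
  14  s[19:],s[8:]  2  'cb'
  15  s[8:],s[16:]  2  'cb'
  16  s[16:],s[10:]  1  'c'
  17  s[10:],s[25:]  0  ''
  18  s[25:],s[6:]  1  'd'
  19  s[6:],s[22:]  1  'd'
  20  s[22:],s[18:]  2  'dc'
  21  s[18:],s[11:]  1  'd'
  22  s[11:],s[12:]  0  ''
  23  s[12:],s[2:]  4  'ebae'
  24  s[2:],s[0:]  2  'eb'
  25  s[0:],s[15:]  1  'e'
  26  s[15:],s[5:]  1  'e'

[0, 1, 1, 2, 0, 3, 1, 1, 2, 1, 3, 1, 0, 1, 2, 2, 1, 0, 1, 1, 2, 1, 0, 4, 2, 1, 1]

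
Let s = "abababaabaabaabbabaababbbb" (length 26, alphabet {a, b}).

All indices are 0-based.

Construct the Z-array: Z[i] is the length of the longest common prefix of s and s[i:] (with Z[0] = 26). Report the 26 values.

Z[0]=26
i=1: outside box; Z[1]=0
i=2: outside box; Z[2]=5 grow→box=[2,7)
i=3: min(r-i=4, Z[1]=0)=0; Z[3]=0
i=4: min(r-i=3, Z[2]=5)=3; Z[4]=3
i=5: min(r-i=2, Z[3]=0)=0; Z[5]=0
i=6: min(r-i=1, Z[4]=3)=1; Z[6]=1
i=7: outside box; Z[7]=3 grow→box=[7,10)
i=8: min(r-i=2, Z[1]=0)=0; Z[8]=0
i=9: min(r-i=1, Z[2]=5)=1; Z[9]=1
i=10: outside box; Z[10]=3 grow→box=[10,13)
i=11: min(r-i=2, Z[1]=0)=0; Z[11]=0
i=12: min(r-i=1, Z[2]=5)=1; Z[12]=1
i=13: outside box; Z[13]=2 grow→box=[13,15)
i=14: min(r-i=1, Z[1]=0)=0; Z[14]=0
i=15: outside box; Z[15]=0
i=16: outside box; Z[16]=3 grow→box=[16,19)
i=17: min(r-i=2, Z[1]=0)=0; Z[17]=0
i=18: min(r-i=1, Z[2]=5)=1; Z[18]=1
i=19: outside box; Z[19]=4 grow→box=[19,23)
i=20: min(r-i=3, Z[1]=0)=0; Z[20]=0
i=21: min(r-i=2, Z[2]=5)=2; Z[21]=2
i=22: min(r-i=1, Z[3]=0)=0; Z[22]=0
i=23: outside box; Z[23]=0
i=24: outside box; Z[24]=0
i=25: outside box; Z[25]=0

[26, 0, 5, 0, 3, 0, 1, 3, 0, 1, 3, 0, 1, 2, 0, 0, 3, 0, 1, 4, 0, 2, 0, 0, 0, 0]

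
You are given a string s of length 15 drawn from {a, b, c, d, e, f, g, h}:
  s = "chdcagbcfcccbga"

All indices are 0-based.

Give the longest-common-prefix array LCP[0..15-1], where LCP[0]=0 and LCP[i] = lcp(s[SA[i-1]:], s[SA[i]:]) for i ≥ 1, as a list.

[0, 1, 0, 1, 0, 1, 1, 2, 1, 1, 0, 0, 0, 1, 0]

rank→(start, suffix):
  0 → (14, 'a')
  1 → (4, 'agbcfcccbga')
  2 → (6, 'bcfcccbga')
  3 → (12, 'bga')
  4 → (3, 'cagbcfcccbga')
  5 → (11, 'cbga')
  6 → (10, 'ccbga')
  7 → (9, 'cccbga')
  8 → (7, 'cfcccbga')
  9 → (0, 'chdcagbcfcccbga')
  10 → (2, 'dcagbcfcccbga')
  11 → (8, 'fcccbga')
  12 → (13, 'ga')
  13 → (5, 'gbcfcccbga')
  14 → (1, 'hdcagbcfcccbga')

SA = [14, 4, 6, 12, 3, 11, 10, 9, 7, 0, 2, 8, 13, 5, 1]
i: (SA[i-1],SA[i]) lcp shared
  1: (14,4) 1 'a'
  2: (4,6) 0 ''
  3: (6,12) 1 'b'
  4: (12,3) 0 ''
  5: (3,11) 1 'c'
  6: (11,10) 1 'c'
  7: (10,9) 2 'cc'
  8: (9,7) 1 'c'
  9: (7,0) 1 'c'
  10: (0,2) 0 ''
  11: (2,8) 0 ''
  12: (8,13) 0 ''
  13: (13,5) 1 'g'
  14: (5,1) 0 ''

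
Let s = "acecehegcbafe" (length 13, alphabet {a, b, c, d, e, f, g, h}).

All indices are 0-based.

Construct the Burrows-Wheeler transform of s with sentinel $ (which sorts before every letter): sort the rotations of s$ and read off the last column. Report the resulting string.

e$bcgaefchcaee

rank  rotation        last
    0  $acecehegcbafe  e
    1  acecehegcbafe$  $
    2  afe$acecehegcb  b
    3  bafe$acecehegc  c
    4  cbafe$aceceheg  g
    5  cecehegcbafe$a  a
    6  cehegcbafe$ace  e
    7  e$acecehegcbaf  f
    8  ecehegcbafe$ac  c
    9  egcbafe$aceceh  h
   10  ehegcbafe$acec  c
   11  fe$acecehegcba  a
   12  gcbafe$acecehe  e
   13  hegcbafe$acece  e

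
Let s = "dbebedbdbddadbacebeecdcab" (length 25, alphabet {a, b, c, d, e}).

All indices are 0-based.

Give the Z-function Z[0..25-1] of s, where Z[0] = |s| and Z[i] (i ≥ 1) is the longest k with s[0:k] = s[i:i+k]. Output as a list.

Z[0]=25
i=1: fresh scan; Z[1]=0
i=2: fresh scan; Z[2]=0
i=3: fresh scan; Z[3]=0
i=4: fresh scan; Z[4]=0
i=5: fresh scan; Z[5]=2 scan→box=[5,7)
i=6: min(r-i=1, Z[1]=0)=0; Z[6]=0
i=7: fresh scan; Z[7]=2 scan→box=[7,9)
i=8: min(r-i=1, Z[1]=0)=0; Z[8]=0
i=9: fresh scan; Z[9]=1 scan→box=[9,10)
i=10: fresh scan; Z[10]=1 scan→box=[10,11)
i=11: fresh scan; Z[11]=0
i=12: fresh scan; Z[12]=2 scan→box=[12,14)
i=13: min(r-i=1, Z[1]=0)=0; Z[13]=0
i=14: fresh scan; Z[14]=0
i=15: fresh scan; Z[15]=0
i=16: fresh scan; Z[16]=0
i=17: fresh scan; Z[17]=0
i=18: fresh scan; Z[18]=0
i=19: fresh scan; Z[19]=0
i=20: fresh scan; Z[20]=0
i=21: fresh scan; Z[21]=1 scan→box=[21,22)
i=22: fresh scan; Z[22]=0
i=23: fresh scan; Z[23]=0
i=24: fresh scan; Z[24]=0

[25, 0, 0, 0, 0, 2, 0, 2, 0, 1, 1, 0, 2, 0, 0, 0, 0, 0, 0, 0, 0, 1, 0, 0, 0]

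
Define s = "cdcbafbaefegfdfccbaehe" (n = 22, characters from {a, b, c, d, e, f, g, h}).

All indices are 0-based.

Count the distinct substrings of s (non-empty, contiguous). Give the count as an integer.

233

sorted suffixes:
  #0 SA[0]=7  'aefegfdfccbaehe'
  #1 SA[1]=18  'aehe'
  #2 SA[2]=4  'afbaefegfdfccbaehe'
  #3 SA[3]=6  'baefegfdfccbaehe'
  #4 SA[4]=17  'baehe'
  #5 SA[5]=3  'bafbaefegfdfccbaehe'
  #6 SA[6]=16  'cbaehe'
  #7 SA[7]=2  'cbafbaefegfdfccbaehe'
  #8 SA[8]=15  'ccbaehe'
  #9 SA[9]=0  'cdcbafbaefegfdfccbaehe'
  #10 SA[10]=1  'dcbafbaefegfdfccbaehe'
  #11 SA[11]=13  'dfccbaehe'
  #12 SA[12]=21  'e'
  #13 SA[13]=8  'efegfdfccbaehe'
  #14 SA[14]=10  'egfdfccbaehe'
  #15 SA[15]=19  'ehe'
  #16 SA[16]=5  'fbaefegfdfccbaehe'
  #17 SA[17]=14  'fccbaehe'
  #18 SA[18]=12  'fdfccbaehe'
  #19 SA[19]=9  'fegfdfccbaehe'
  #20 SA[20]=11  'gfdfccbaehe'
  #21 SA[21]=20  'he'

SA = [7, 18, 4, 6, 17, 3, 16, 2, 15, 0, 1, 13, 21, 8, 10, 19, 5, 14, 12, 9, 11, 20]
[i] adj suffixes → lcp
  [1] 7/18 → 2 ('ae')
  [2] 18/4 → 1 ('a')
  [3] 4/6 → 0 ('')
  [4] 6/17 → 3 ('bae')
  [5] 17/3 → 2 ('ba')
  [6] 3/16 → 0 ('')
  [7] 16/2 → 3 ('cba')
  [8] 2/15 → 1 ('c')
  [9] 15/0 → 1 ('c')
  [10] 0/1 → 0 ('')
  [11] 1/13 → 1 ('d')
  [12] 13/21 → 0 ('')
  [13] 21/8 → 1 ('e')
  [14] 8/10 → 1 ('e')
  [15] 10/19 → 1 ('e')
  [16] 19/5 → 0 ('')
  [17] 5/14 → 1 ('f')
  [18] 14/12 → 1 ('f')
  [19] 12/9 → 1 ('f')
  [20] 9/11 → 0 ('')
  [21] 11/20 → 0 ('')

n(n+1)/2 = 22·23/2 = 253
Σ LCP = 0 + 2 + 1 + 0 + 3 + 2 + 0 + 3 + 1 + 1 + 0 + 1 + 0 + 1 + 1 + 1 + 0 + 1 + 1 + 1 + 0 + 0 = 20
distinct = 253 − 20 = 233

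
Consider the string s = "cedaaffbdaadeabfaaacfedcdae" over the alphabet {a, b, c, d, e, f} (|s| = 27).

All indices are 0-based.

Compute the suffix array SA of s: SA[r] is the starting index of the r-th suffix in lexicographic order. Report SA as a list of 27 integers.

[16, 17, 9, 3, 13, 18, 10, 25, 4, 7, 14, 23, 0, 19, 8, 2, 24, 22, 11, 26, 12, 1, 21, 15, 6, 20, 5]

rank→(start, suffix):
  0 → (16, 'aaacfedcdae')
  1 → (17, 'aacfedcdae')
  2 → (9, 'aadeabfaaacfedcdae')
  3 → (3, 'aaffbdaadeabfaaacfedcdae')
  4 → (13, 'abfaaacfedcdae')
  5 → (18, 'acfedcdae')
  6 → (10, 'adeabfaaacfedcdae')
  7 → (25, 'ae')
  8 → (4, 'affbdaadeabfaaacfedcdae')
  9 → (7, 'bdaadeabfaaacfedcdae')
  10 → (14, 'bfaaacfedcdae')
  11 → (23, 'cdae')
  12 → (0, 'cedaaffbdaadeabfaaacfedcdae')
  13 → (19, 'cfedcdae')
  14 → (8, 'daadeabfaaacfedcdae')
  15 → (2, 'daaffbdaadeabfaaacfedcdae')
  16 → (24, 'dae')
  17 → (22, 'dcdae')
  18 → (11, 'deabfaaacfedcdae')
  19 → (26, 'e')
  20 → (12, 'eabfaaacfedcdae')
  21 → (1, 'edaaffbdaadeabfaaacfedcdae')
  22 → (21, 'edcdae')
  23 → (15, 'faaacfedcdae')
  24 → (6, 'fbdaadeabfaaacfedcdae')
  25 → (20, 'fedcdae')
  26 → (5, 'ffbdaadeabfaaacfedcdae')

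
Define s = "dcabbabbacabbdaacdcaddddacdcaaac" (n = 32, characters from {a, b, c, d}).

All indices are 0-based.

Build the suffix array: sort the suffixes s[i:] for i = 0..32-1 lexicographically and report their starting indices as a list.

sorted suffixes:
  #0 SA[0]=28  'aaac'
  #1 SA[1]=29  'aac'
  #2 SA[2]=14  'aacdcaddddacdcaaac'
  #3 SA[3]=2  'abbabbacabbdaacdcaddddacdcaaac'
  #4 SA[4]=5  'abbacabbdaacdcaddddacdcaaac'
  #5 SA[5]=10  'abbdaacdcaddddacdcaaac'
  #6 SA[6]=30  'ac'
  #7 SA[7]=8  'acabbdaacdcaddddacdcaaac'
  #8 SA[8]=24  'acdcaaac'
  #9 SA[9]=15  'acdcaddddacdcaaac'
  #10 SA[10]=19  'addddacdcaaac'
  #11 SA[11]=4  'babbacabbdaacdcaddddacdcaaac'
  #12 SA[12]=7  'bacabbdaacdcaddddacdcaaac'
  #13 SA[13]=3  'bbabbacabbdaacdcaddddacdcaaac'
  #14 SA[14]=6  'bbacabbdaacdcaddddacdcaaac'
  #15 SA[15]=11  'bbdaacdcaddddacdcaaac'
  #16 SA[16]=12  'bdaacdcaddddacdcaaac'
  #17 SA[17]=31  'c'
  #18 SA[18]=27  'caaac'
  #19 SA[19]=1  'cabbabbacabbdaacdcaddddacdcaaac'
  #20 SA[20]=9  'cabbdaacdcaddddacdcaaac'
  #21 SA[21]=18  'caddddacdcaaac'
  #22 SA[22]=25  'cdcaaac'
  #23 SA[23]=16  'cdcaddddacdcaaac'
  #24 SA[24]=13  'daacdcaddddacdcaaac'
  #25 SA[25]=23  'dacdcaaac'
  #26 SA[26]=26  'dcaaac'
  #27 SA[27]=0  'dcabbabbacabbdaacdcaddddacdcaaac'
  #28 SA[28]=17  'dcaddddacdcaaac'
  #29 SA[29]=22  'ddacdcaaac'
  #30 SA[30]=21  'dddacdcaaac'
  #31 SA[31]=20  'ddddacdcaaac'

[28, 29, 14, 2, 5, 10, 30, 8, 24, 15, 19, 4, 7, 3, 6, 11, 12, 31, 27, 1, 9, 18, 25, 16, 13, 23, 26, 0, 17, 22, 21, 20]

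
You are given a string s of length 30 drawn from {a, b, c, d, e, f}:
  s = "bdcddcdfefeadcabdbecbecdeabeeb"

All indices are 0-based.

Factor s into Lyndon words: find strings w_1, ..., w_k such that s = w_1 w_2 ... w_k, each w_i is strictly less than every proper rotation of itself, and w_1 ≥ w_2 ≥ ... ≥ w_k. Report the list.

emit factor 1: 'bdcddcdfefe' (i=0, period=11)
emit factor 2: 'adc' (i=11, period=3)
emit factor 3: 'abdbecbecdeabeeb' (i=14, period=16)

["bdcddcdfefe", "adc", "abdbecbecdeabeeb"]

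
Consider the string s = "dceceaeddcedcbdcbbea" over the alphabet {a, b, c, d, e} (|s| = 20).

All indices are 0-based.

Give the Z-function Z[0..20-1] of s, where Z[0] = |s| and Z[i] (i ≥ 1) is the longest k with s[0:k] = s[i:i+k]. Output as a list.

Z[0]=20
i=1: i≥r, start 0; Z[1]=0
i=2: i≥r, start 0; Z[2]=0
i=3: i≥r, start 0; Z[3]=0
i=4: i≥r, start 0; Z[4]=0
i=5: i≥r, start 0; Z[5]=0
i=6: i≥r, start 0; Z[6]=0
i=7: i≥r, start 0; Z[7]=1 extend→box=[7,8)
i=8: i≥r, start 0; Z[8]=3 extend→box=[8,11)
i=9: min(r-i=2, Z[1]=0)=0; Z[9]=0
i=10: min(r-i=1, Z[2]=0)=0; Z[10]=0
i=11: i≥r, start 0; Z[11]=2 extend→box=[11,13)
i=12: min(r-i=1, Z[1]=0)=0; Z[12]=0
i=13: i≥r, start 0; Z[13]=0
i=14: i≥r, start 0; Z[14]=2 extend→box=[14,16)
i=15: min(r-i=1, Z[1]=0)=0; Z[15]=0
i=16: i≥r, start 0; Z[16]=0
i=17: i≥r, start 0; Z[17]=0
i=18: i≥r, start 0; Z[18]=0
i=19: i≥r, start 0; Z[19]=0

[20, 0, 0, 0, 0, 0, 0, 1, 3, 0, 0, 2, 0, 0, 2, 0, 0, 0, 0, 0]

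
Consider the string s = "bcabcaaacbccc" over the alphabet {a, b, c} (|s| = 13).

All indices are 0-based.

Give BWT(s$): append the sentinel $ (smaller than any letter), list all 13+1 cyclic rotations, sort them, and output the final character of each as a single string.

ccacaa$ccbbacb

rank  rotation        last
    0  $bcabcaaacbccc  c
    1  aaacbccc$bcabc  c
    2  aacbccc$bcabca  a
    3  abcaaacbccc$bc  c
    4  acbccc$bcabcaa  a
    5  bcaaacbccc$bca  a
    6  bcabcaaacbccc$  $
    7  bccc$bcabcaaac  c
    8  c$bcabcaaacbcc  c
    9  caaacbccc$bcab  b
   10  cabcaaacbccc$b  b
   11  cbccc$bcabcaaa  a
   12  cc$bcabcaaacbc  c
   13  ccc$bcabcaaacb  b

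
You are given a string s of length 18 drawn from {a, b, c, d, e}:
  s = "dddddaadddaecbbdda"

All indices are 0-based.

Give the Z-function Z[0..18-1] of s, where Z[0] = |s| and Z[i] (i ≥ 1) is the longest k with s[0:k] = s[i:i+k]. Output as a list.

Z[0]=18
i=1: outside box; Z[1]=4 grow→box=[1,5)
i=2: min(r-i=3, Z[1]=4)=3; Z[2]=3
i=3: min(r-i=2, Z[2]=3)=2; Z[3]=2
i=4: min(r-i=1, Z[3]=2)=1; Z[4]=1
i=5: outside box; Z[5]=0
i=6: outside box; Z[6]=0
i=7: outside box; Z[7]=3 grow→box=[7,10)
i=8: min(r-i=2, Z[1]=4)=2; Z[8]=2
i=9: min(r-i=1, Z[2]=3)=1; Z[9]=1
i=10: outside box; Z[10]=0
i=11: outside box; Z[11]=0
i=12: outside box; Z[12]=0
i=13: outside box; Z[13]=0
i=14: outside box; Z[14]=0
i=15: outside box; Z[15]=2 grow→box=[15,17)
i=16: min(r-i=1, Z[1]=4)=1; Z[16]=1
i=17: outside box; Z[17]=0

[18, 4, 3, 2, 1, 0, 0, 3, 2, 1, 0, 0, 0, 0, 0, 2, 1, 0]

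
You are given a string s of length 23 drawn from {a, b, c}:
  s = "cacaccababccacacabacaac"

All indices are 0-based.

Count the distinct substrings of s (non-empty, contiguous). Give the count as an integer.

rank→(start, suffix):
  0 → (20, 'aac')
  1 → (6, 'ababccacacabacaac')
  2 → (16, 'abacaac')
  3 → (8, 'abccacacabacaac')
  4 → (21, 'ac')
  5 → (18, 'acaac')
  6 → (14, 'acabacaac')
  7 → (12, 'acacabacaac')
  8 → (1, 'acaccababccacacabacaac')
  9 → (3, 'accababccacacabacaac')
  10 → (7, 'babccacacabacaac')
  11 → (17, 'bacaac')
  12 → (9, 'bccacacabacaac')
  13 → (22, 'c')
  14 → (19, 'caac')
  15 → (5, 'cababccacacabacaac')
  16 → (15, 'cabacaac')
  17 → (13, 'cacabacaac')
  18 → (11, 'cacacabacaac')
  19 → (0, 'cacaccababccacacabacaac')
  20 → (2, 'caccababccacacabacaac')
  21 → (4, 'ccababccacacabacaac')
  22 → (10, 'ccacacabacaac')

SA = [20, 6, 16, 8, 21, 18, 14, 12, 1, 3, 7, 17, 9, 22, 19, 5, 15, 13, 11, 0, 2, 4, 10]
rank  pair      lcp
   1  s[20:],s[6:]  1  'a'
   2  s[6:],s[16:]  3  'aba'
   3  s[16:],s[8:]  2  'ab'
   4  s[8:],s[21:]  1  'a'
   5  s[21:],s[18:]  2  'ac'
   6  s[18:],s[14:]  3  'aca'
   7  s[14:],s[12:]  3  'aca'
   8  s[12:],s[1:]  4  'acac'
   9  s[1:],s[3:]  2  'ac'
  10  s[3:],s[7:]  0  ''
  11  s[7:],s[17:]  2  'ba'
  12  s[17:],s[9:]  1  'b'
  13  s[9:],s[22:]  0  ''
  14  s[22:],s[19:]  1  'c'
  15  s[19:],s[5:]  2  'ca'
  16  s[5:],s[15:]  4  'caba'
  17  s[15:],s[13:]  2  'ca'
  18  s[13:],s[11:]  4  'caca'
  19  s[11:],s[0:]  5  'cacac'
  20  s[0:],s[2:]  3  'cac'
  21  s[2:],s[4:]  1  'c'
  22  s[4:],s[10:]  3  'cca'

n(n+1)/2 = 23·24/2 = 276
Σ LCP = 0 + 1 + 3 + 2 + 1 + 2 + 3 + 3 + 4 + 2 + 0 + 2 + 1 + 0 + 1 + 2 + 4 + 2 + 4 + 5 + 3 + 1 + 3 = 49
distinct = 276 − 49 = 227

227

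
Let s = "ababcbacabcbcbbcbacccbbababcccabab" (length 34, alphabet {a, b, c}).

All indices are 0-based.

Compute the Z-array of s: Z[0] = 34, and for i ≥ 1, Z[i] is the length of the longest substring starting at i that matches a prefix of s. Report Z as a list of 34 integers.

Z[0]=34
i=1: outside box; Z[1]=0
i=2: outside box; Z[2]=2 extend→box=[2,4)
i=3: min(r-i=1, Z[1]=0)=0; Z[3]=0
i=4: outside box; Z[4]=0
i=5: outside box; Z[5]=0
i=6: outside box; Z[6]=1 extend→box=[6,7)
i=7: outside box; Z[7]=0
i=8: outside box; Z[8]=2 extend→box=[8,10)
i=9: min(r-i=1, Z[1]=0)=0; Z[9]=0
i=10: outside box; Z[10]=0
i=11: outside box; Z[11]=0
i=12: outside box; Z[12]=0
i=13: outside box; Z[13]=0
i=14: outside box; Z[14]=0
i=15: outside box; Z[15]=0
i=16: outside box; Z[16]=0
i=17: outside box; Z[17]=1 extend→box=[17,18)
i=18: outside box; Z[18]=0
i=19: outside box; Z[19]=0
i=20: outside box; Z[20]=0
i=21: outside box; Z[21]=0
i=22: outside box; Z[22]=0
i=23: outside box; Z[23]=5 extend→box=[23,28)
i=24: min(r-i=4, Z[1]=0)=0; Z[24]=0
i=25: min(r-i=3, Z[2]=2)=2; Z[25]=2
i=26: min(r-i=2, Z[3]=0)=0; Z[26]=0
i=27: min(r-i=1, Z[4]=0)=0; Z[27]=0
i=28: outside box; Z[28]=0
i=29: outside box; Z[29]=0
i=30: outside box; Z[30]=4 extend→box=[30,34)
i=31: min(r-i=3, Z[1]=0)=0; Z[31]=0
i=32: min(r-i=2, Z[2]=2)=2; Z[32]=2
i=33: min(r-i=1, Z[3]=0)=0; Z[33]=0

[34, 0, 2, 0, 0, 0, 1, 0, 2, 0, 0, 0, 0, 0, 0, 0, 0, 1, 0, 0, 0, 0, 0, 5, 0, 2, 0, 0, 0, 0, 4, 0, 2, 0]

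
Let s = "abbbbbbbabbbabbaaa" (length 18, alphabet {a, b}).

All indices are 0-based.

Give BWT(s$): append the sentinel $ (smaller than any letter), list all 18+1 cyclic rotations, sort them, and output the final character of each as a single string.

aaabbb$bbbabbabbbba

rank  rotation             last
    0  $abbbbbbbabbbabbaaa  a
    1  a$abbbbbbbabbbabbaa  a
    2  aa$abbbbbbbabbbabba  a
    3  aaa$abbbbbbbabbbabb  b
    4  abbaaa$abbbbbbbabbb  b
    5  abbbabbaaa$abbbbbbb  b
    6  abbbbbbbabbbabbaaa$  $
    7  baaa$abbbbbbbabbbab  b
    8  babbaaa$abbbbbbbabb  b
    9  babbbabbaaa$abbbbbb  b
   10  bbaaa$abbbbbbbabbba  a
   11  bbabbaaa$abbbbbbbab  b
   12  bbabbbabbaaa$abbbbb  b
   13  bbbabbaaa$abbbbbbba  a
   14  bbbabbbabbaaa$abbbb  b
   15  bbbbabbbabbaaa$abbb  b
   16  bbbbbabbbabbaaa$abb  b
   17  bbbbbbabbbabbaaa$ab  b
   18  bbbbbbbabbbabbaaa$a  a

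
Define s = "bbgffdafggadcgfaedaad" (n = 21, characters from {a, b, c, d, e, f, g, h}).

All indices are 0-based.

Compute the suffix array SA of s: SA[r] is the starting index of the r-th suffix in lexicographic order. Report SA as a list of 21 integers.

rank | idx | suffix
   0 |  18 | aad
   1 |  19 | ad
   2 |  10 | adcgfaedaad
   3 |  15 | aedaad
   4 |   6 | afggadcgfaedaad
   5 |   0 | bbgffdafggadcgfaedaad
   6 |   1 | bgffdafggadcgfaedaad
   7 |  12 | cgfaedaad
   8 |  20 | d
   9 |  17 | daad
  10 |   5 | dafggadcgfaedaad
  11 |  11 | dcgfaedaad
  12 |  16 | edaad
  13 |  14 | faedaad
  14 |   4 | fdafggadcgfaedaad
  15 |   3 | ffdafggadcgfaedaad
  16 |   7 | fggadcgfaedaad
  17 |   9 | gadcgfaedaad
  18 |  13 | gfaedaad
  19 |   2 | gffdafggadcgfaedaad
  20 |   8 | ggadcgfaedaad

[18, 19, 10, 15, 6, 0, 1, 12, 20, 17, 5, 11, 16, 14, 4, 3, 7, 9, 13, 2, 8]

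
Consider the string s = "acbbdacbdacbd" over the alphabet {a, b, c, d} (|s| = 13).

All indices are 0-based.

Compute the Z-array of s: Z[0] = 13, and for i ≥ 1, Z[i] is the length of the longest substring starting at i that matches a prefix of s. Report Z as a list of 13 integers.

[13, 0, 0, 0, 0, 3, 0, 0, 0, 3, 0, 0, 0]

Z[0]=13
i=1: fresh scan; Z[1]=0
i=2: fresh scan; Z[2]=0
i=3: fresh scan; Z[3]=0
i=4: fresh scan; Z[4]=0
i=5: fresh scan; Z[5]=3 scan→box=[5,8)
i=6: min(r-i=2, Z[1]=0)=0; Z[6]=0
i=7: min(r-i=1, Z[2]=0)=0; Z[7]=0
i=8: fresh scan; Z[8]=0
i=9: fresh scan; Z[9]=3 scan→box=[9,12)
i=10: min(r-i=2, Z[1]=0)=0; Z[10]=0
i=11: min(r-i=1, Z[2]=0)=0; Z[11]=0
i=12: fresh scan; Z[12]=0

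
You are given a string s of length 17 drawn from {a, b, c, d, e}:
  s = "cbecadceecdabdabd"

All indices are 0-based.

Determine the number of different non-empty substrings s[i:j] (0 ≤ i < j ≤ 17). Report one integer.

sorted suffixes:
  #0 SA[0]=14  'abd'
  #1 SA[1]=11  'abdabd'
  #2 SA[2]=4  'adceecdabdabd'
  #3 SA[3]=15  'bd'
  #4 SA[4]=12  'bdabd'
  #5 SA[5]=1  'becadceecdabdabd'
  #6 SA[6]=3  'cadceecdabdabd'
  #7 SA[7]=0  'cbecadceecdabdabd'
  #8 SA[8]=9  'cdabdabd'
  #9 SA[9]=6  'ceecdabdabd'
  #10 SA[10]=16  'd'
  #11 SA[11]=13  'dabd'
  #12 SA[12]=10  'dabdabd'
  #13 SA[13]=5  'dceecdabdabd'
  #14 SA[14]=2  'ecadceecdabdabd'
  #15 SA[15]=8  'ecdabdabd'
  #16 SA[16]=7  'eecdabdabd'

SA = [14, 11, 4, 15, 12, 1, 3, 0, 9, 6, 16, 13, 10, 5, 2, 8, 7]
[i] adj suffixes → lcp
  [1] 14/11 → 3 ('abd')
  [2] 11/4 → 1 ('a')
  [3] 4/15 → 0 ('')
  [4] 15/12 → 2 ('bd')
  [5] 12/1 → 1 ('b')
  [6] 1/3 → 0 ('')
  [7] 3/0 → 1 ('c')
  [8] 0/9 → 1 ('c')
  [9] 9/6 → 1 ('c')
  [10] 6/16 → 0 ('')
  [11] 16/13 → 1 ('d')
  [12] 13/10 → 4 ('dabd')
  [13] 10/5 → 1 ('d')
  [14] 5/2 → 0 ('')
  [15] 2/8 → 2 ('ec')
  [16] 8/7 → 1 ('e')

n(n+1)/2 = 17·18/2 = 153
Σ LCP = 0 + 3 + 1 + 0 + 2 + 1 + 0 + 1 + 1 + 1 + 0 + 1 + 4 + 1 + 0 + 2 + 1 = 19
distinct = 153 − 19 = 134

134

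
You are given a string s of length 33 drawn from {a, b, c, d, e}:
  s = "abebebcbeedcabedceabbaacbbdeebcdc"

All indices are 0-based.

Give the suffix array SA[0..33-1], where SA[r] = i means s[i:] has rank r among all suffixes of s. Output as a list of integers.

[21, 18, 0, 12, 22, 20, 19, 24, 5, 29, 25, 3, 1, 13, 7, 32, 11, 23, 6, 30, 16, 31, 10, 15, 26, 17, 4, 28, 2, 9, 14, 27, 8]

rank→(start, suffix):
  0 → (21, 'aacbbdeebcdc')
  1 → (18, 'abbaacbbdeebcdc')
  2 → (0, 'abebebcbeedcabedceabbaacbbdeebcdc')
  3 → (12, 'abedceabbaacbbdeebcdc')
  4 → (22, 'acbbdeebcdc')
  5 → (20, 'baacbbdeebcdc')
  6 → (19, 'bbaacbbdeebcdc')
  7 → (24, 'bbdeebcdc')
  8 → (5, 'bcbeedcabedceabbaacbbdeebcdc')
  9 → (29, 'bcdc')
  10 → (25, 'bdeebcdc')
  11 → (3, 'bebcbeedcabedceabbaacbbdeebcdc')
  12 → (1, 'bebebcbeedcabedceabbaacbbdeebcdc')
  13 → (13, 'bedceabbaacbbdeebcdc')
  14 → (7, 'beedcabedceabbaacbbdeebcdc')
  15 → (32, 'c')
  16 → (11, 'cabedceabbaacbbdeebcdc')
  17 → (23, 'cbbdeebcdc')
  18 → (6, 'cbeedcabedceabbaacbbdeebcdc')
  19 → (30, 'cdc')
  20 → (16, 'ceabbaacbbdeebcdc')
  21 → (31, 'dc')
  22 → (10, 'dcabedceabbaacbbdeebcdc')
  23 → (15, 'dceabbaacbbdeebcdc')
  24 → (26, 'deebcdc')
  25 → (17, 'eabbaacbbdeebcdc')
  26 → (4, 'ebcbeedcabedceabbaacbbdeebcdc')
  27 → (28, 'ebcdc')
  28 → (2, 'ebebcbeedcabedceabbaacbbdeebcdc')
  29 → (9, 'edcabedceabbaacbbdeebcdc')
  30 → (14, 'edceabbaacbbdeebcdc')
  31 → (27, 'eebcdc')
  32 → (8, 'eedcabedceabbaacbbdeebcdc')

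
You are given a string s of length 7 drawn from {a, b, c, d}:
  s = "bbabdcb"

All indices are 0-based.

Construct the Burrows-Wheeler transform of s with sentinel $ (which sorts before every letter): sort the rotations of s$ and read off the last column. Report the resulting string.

rank  rotation  last
    0  $bbabdcb  b
    1  abdcb$bb  b
    2  b$bbabdc  c
    3  babdcb$b  b
    4  bbabdcb$  $
    5  bdcb$bba  a
    6  cb$bbabd  d
    7  dcb$bbab  b

bbcb$adb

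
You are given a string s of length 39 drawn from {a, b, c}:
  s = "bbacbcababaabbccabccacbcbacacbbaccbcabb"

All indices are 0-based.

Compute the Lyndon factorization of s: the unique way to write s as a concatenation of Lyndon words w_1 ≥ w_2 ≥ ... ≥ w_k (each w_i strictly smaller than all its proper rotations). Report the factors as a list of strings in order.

emit factor 1: 'b' (i=0, period=1)
emit factor 2: 'b' (i=1, period=1)
emit factor 3: 'acbc' (i=2, period=4)
emit factor 4: 'ab' (i=6, period=2)
emit factor 5: 'ab' (i=8, period=2)
emit factor 6: 'aabbccabccacbcbacacbbaccbcabb' (i=10, period=29)

["b", "b", "acbc", "ab", "ab", "aabbccabccacbcbacacbbaccbcabb"]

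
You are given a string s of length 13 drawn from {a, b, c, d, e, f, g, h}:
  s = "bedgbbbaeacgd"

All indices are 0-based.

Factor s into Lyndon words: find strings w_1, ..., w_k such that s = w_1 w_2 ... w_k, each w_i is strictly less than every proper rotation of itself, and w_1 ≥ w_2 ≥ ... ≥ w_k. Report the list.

["bedg", "b", "b", "b", "ae", "acgd"]

emit factor 1: 'bedg' (i=0, period=4)
emit factor 2: 'b' (i=4, period=1)
emit factor 3: 'b' (i=5, period=1)
emit factor 4: 'b' (i=6, period=1)
emit factor 5: 'ae' (i=7, period=2)
emit factor 6: 'acgd' (i=9, period=4)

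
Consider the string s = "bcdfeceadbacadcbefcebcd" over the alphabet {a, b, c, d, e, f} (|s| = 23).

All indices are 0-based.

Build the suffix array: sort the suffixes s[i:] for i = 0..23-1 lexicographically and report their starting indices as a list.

rank | idx | suffix
   0 |  10 | acadcbefcebcd
   1 |   7 | adbacadcbefcebcd
   2 |  12 | adcbefcebcd
   3 |   9 | bacadcbefcebcd
   4 |  20 | bcd
   5 |   0 | bcdfeceadbacadcbefcebcd
   6 |  15 | befcebcd
   7 |  11 | cadcbefcebcd
   8 |  14 | cbefcebcd
   9 |  21 | cd
  10 |   1 | cdfeceadbacadcbefcebcd
  11 |   5 | ceadbacadcbefcebcd
  12 |  18 | cebcd
  13 |  22 | d
  14 |   8 | dbacadcbefcebcd
  15 |  13 | dcbefcebcd
  16 |   2 | dfeceadbacadcbefcebcd
  17 |   6 | eadbacadcbefcebcd
  18 |  19 | ebcd
  19 |   4 | eceadbacadcbefcebcd
  20 |  16 | efcebcd
  21 |  17 | fcebcd
  22 |   3 | feceadbacadcbefcebcd

[10, 7, 12, 9, 20, 0, 15, 11, 14, 21, 1, 5, 18, 22, 8, 13, 2, 6, 19, 4, 16, 17, 3]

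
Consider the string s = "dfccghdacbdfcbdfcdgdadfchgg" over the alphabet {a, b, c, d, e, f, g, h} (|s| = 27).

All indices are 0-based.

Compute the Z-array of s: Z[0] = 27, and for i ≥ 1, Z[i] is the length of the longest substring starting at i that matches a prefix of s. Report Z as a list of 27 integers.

[27, 0, 0, 0, 0, 0, 1, 0, 0, 0, 3, 0, 0, 0, 3, 0, 0, 1, 0, 1, 0, 3, 0, 0, 0, 0, 0]

Z[0]=27
i=1: fresh scan; Z[1]=0
i=2: fresh scan; Z[2]=0
i=3: fresh scan; Z[3]=0
i=4: fresh scan; Z[4]=0
i=5: fresh scan; Z[5]=0
i=6: fresh scan; Z[6]=1 scan→box=[6,7)
i=7: fresh scan; Z[7]=0
i=8: fresh scan; Z[8]=0
i=9: fresh scan; Z[9]=0
i=10: fresh scan; Z[10]=3 scan→box=[10,13)
i=11: min(r-i=2, Z[1]=0)=0; Z[11]=0
i=12: min(r-i=1, Z[2]=0)=0; Z[12]=0
i=13: fresh scan; Z[13]=0
i=14: fresh scan; Z[14]=3 scan→box=[14,17)
i=15: min(r-i=2, Z[1]=0)=0; Z[15]=0
i=16: min(r-i=1, Z[2]=0)=0; Z[16]=0
i=17: fresh scan; Z[17]=1 scan→box=[17,18)
i=18: fresh scan; Z[18]=0
i=19: fresh scan; Z[19]=1 scan→box=[19,20)
i=20: fresh scan; Z[20]=0
i=21: fresh scan; Z[21]=3 scan→box=[21,24)
i=22: min(r-i=2, Z[1]=0)=0; Z[22]=0
i=23: min(r-i=1, Z[2]=0)=0; Z[23]=0
i=24: fresh scan; Z[24]=0
i=25: fresh scan; Z[25]=0
i=26: fresh scan; Z[26]=0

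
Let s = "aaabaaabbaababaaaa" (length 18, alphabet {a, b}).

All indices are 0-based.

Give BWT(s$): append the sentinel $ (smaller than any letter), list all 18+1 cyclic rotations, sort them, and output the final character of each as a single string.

aaaab$bababaaaaabaa

rank  rotation             last
    0  $aaabaaabbaababaaaa  a
    1  a$aaabaaabbaababaaa  a
    2  aa$aaabaaabbaababaa  a
    3  aaa$aaabaaabbaababa  a
    4  aaaa$aaabaaabbaabab  b
    5  aaabaaabbaababaaaa$  $
    6  aaabbaababaaaa$aaab  b
    7  aabaaabbaababaaaa$a  a
    8  aababaaaa$aaabaaabb  b
    9  aabbaababaaaa$aaaba  a
   10  abaaaa$aaabaaabbaab  b
   11  abaaabbaababaaaa$aa  a
   12  ababaaaa$aaabaaabba  a
   13  abbaababaaaa$aaabaa  a
   14  baaaa$aaabaaabbaaba  a
   15  baaabbaababaaaa$aaa  a
   16  baababaaaa$aaabaaab  b
   17  babaaaa$aaabaaabbaa  a
   18  bbaababaaaa$aaabaaa  a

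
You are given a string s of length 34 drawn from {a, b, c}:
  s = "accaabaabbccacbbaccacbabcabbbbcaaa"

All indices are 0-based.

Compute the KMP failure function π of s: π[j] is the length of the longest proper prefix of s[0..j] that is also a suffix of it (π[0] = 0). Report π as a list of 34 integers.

π[0] = 0
j=1 s[j]='c': π[1]=0 (border '')
j=2 s[j]='c': π[2]=0 (border '')
j=3 s[j]='a': π[3]=1 (border 'a')
j=4 s[j]='a': k: 1→0; π[4]=1 (border 'a')
j=5 s[j]='b': k: 1→0; π[5]=0 (border '')
j=6 s[j]='a': π[6]=1 (border 'a')
j=7 s[j]='a': k: 1→0; π[7]=1 (border 'a')
j=8 s[j]='b': k: 1→0; π[8]=0 (border '')
j=9 s[j]='b': π[9]=0 (border '')
j=10 s[j]='c': π[10]=0 (border '')
j=11 s[j]='c': π[11]=0 (border '')
j=12 s[j]='a': π[12]=1 (border 'a')
j=13 s[j]='c': π[13]=2 (border 'ac')
j=14 s[j]='b': k: 2→0; π[14]=0 (border '')
j=15 s[j]='b': π[15]=0 (border '')
j=16 s[j]='a': π[16]=1 (border 'a')
j=17 s[j]='c': π[17]=2 (border 'ac')
j=18 s[j]='c': π[18]=3 (border 'acc')
j=19 s[j]='a': π[19]=4 (border 'acca')
j=20 s[j]='c': k: 4→1; π[20]=2 (border 'ac')
j=21 s[j]='b': k: 2→0; π[21]=0 (border '')
j=22 s[j]='a': π[22]=1 (border 'a')
j=23 s[j]='b': k: 1→0; π[23]=0 (border '')
j=24 s[j]='c': π[24]=0 (border '')
j=25 s[j]='a': π[25]=1 (border 'a')
j=26 s[j]='b': k: 1→0; π[26]=0 (border '')
j=27 s[j]='b': π[27]=0 (border '')
j=28 s[j]='b': π[28]=0 (border '')
j=29 s[j]='b': π[29]=0 (border '')
j=30 s[j]='c': π[30]=0 (border '')
j=31 s[j]='a': π[31]=1 (border 'a')
j=32 s[j]='a': k: 1→0; π[32]=1 (border 'a')
j=33 s[j]='a': k: 1→0; π[33]=1 (border 'a')

[0, 0, 0, 1, 1, 0, 1, 1, 0, 0, 0, 0, 1, 2, 0, 0, 1, 2, 3, 4, 2, 0, 1, 0, 0, 1, 0, 0, 0, 0, 0, 1, 1, 1]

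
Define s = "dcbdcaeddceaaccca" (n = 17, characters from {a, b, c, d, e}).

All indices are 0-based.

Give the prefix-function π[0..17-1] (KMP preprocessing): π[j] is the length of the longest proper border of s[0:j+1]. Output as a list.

π[0] = 0
j=1 s[j]='c': π[1]=0 (border '')
j=2 s[j]='b': π[2]=0 (border '')
j=3 s[j]='d': π[3]=1 (border 'd')
j=4 s[j]='c': π[4]=2 (border 'dc')
j=5 s[j]='a': k: 2→0; π[5]=0 (border '')
j=6 s[j]='e': π[6]=0 (border '')
j=7 s[j]='d': π[7]=1 (border 'd')
j=8 s[j]='d': k: 1→0; π[8]=1 (border 'd')
j=9 s[j]='c': π[9]=2 (border 'dc')
j=10 s[j]='e': k: 2→0; π[10]=0 (border '')
j=11 s[j]='a': π[11]=0 (border '')
j=12 s[j]='a': π[12]=0 (border '')
j=13 s[j]='c': π[13]=0 (border '')
j=14 s[j]='c': π[14]=0 (border '')
j=15 s[j]='c': π[15]=0 (border '')
j=16 s[j]='a': π[16]=0 (border '')

[0, 0, 0, 1, 2, 0, 0, 1, 1, 2, 0, 0, 0, 0, 0, 0, 0]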